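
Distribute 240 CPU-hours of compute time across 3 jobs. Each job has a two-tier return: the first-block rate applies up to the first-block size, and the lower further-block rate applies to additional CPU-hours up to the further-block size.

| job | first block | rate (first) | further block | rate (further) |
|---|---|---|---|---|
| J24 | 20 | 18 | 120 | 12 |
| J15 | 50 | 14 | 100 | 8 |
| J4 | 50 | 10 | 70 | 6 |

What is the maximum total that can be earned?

Treat each block as its own option and order by rate: J24/tier1 18 > J15/tier1 14 > J24/tier2 12 > J4/tier1 10 > J15/tier2 8 > J4/tier2 6.
J24 tier1 at 18: fill all 20 → 220 left.
J15/tier1 (14): +50 → 170 left.
Fill J24 tier2 block (120 at 12) → 50 left.
J4/tier1 (10): +50 → 0 left.
Total = 18×20 + 14×50 + 12×120 + 10×50 = 3000.

3000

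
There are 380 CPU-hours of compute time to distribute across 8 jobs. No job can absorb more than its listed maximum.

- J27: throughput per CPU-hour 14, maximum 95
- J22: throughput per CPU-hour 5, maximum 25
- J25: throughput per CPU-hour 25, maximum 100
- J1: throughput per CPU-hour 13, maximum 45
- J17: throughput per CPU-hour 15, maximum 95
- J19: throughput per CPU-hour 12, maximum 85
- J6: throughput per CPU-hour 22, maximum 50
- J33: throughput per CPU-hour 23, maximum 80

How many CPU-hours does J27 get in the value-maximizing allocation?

55

Order the jobs by throughput per CPU-hour: J25 25 > J33 23 > J6 22 > J17 15 > J27 14 > J1 13 > J19 12 > J22 5.
Give J25 100 to hit its cap of 100 → 280 left.
J33 takes 80 to reach its cap of 80 → 200 left.
J6: +50 to 50 (cap) → 150 left.
J17: +95 to 95 (cap) → 55 left.
J27: +55 (room for 95) → 55. Pool exhausted.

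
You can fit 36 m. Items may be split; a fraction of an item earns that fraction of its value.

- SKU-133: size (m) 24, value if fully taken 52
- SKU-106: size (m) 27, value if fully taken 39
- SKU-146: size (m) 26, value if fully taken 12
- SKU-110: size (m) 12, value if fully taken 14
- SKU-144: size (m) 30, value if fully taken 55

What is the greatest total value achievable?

74

Sort by value density: SKU-133 52/24≈2.17, SKU-144 55/30≈1.83, SKU-106 39/27≈1.44, SKU-110 14/12≈1.17, SKU-146 12/26≈0.462.
All 24 m of SKU-133 fit (value 52) → 12 remain.
Only 12 m remain; take 12/30 of SKU-144 for value 55×12/30 = 22.
Total value = 74.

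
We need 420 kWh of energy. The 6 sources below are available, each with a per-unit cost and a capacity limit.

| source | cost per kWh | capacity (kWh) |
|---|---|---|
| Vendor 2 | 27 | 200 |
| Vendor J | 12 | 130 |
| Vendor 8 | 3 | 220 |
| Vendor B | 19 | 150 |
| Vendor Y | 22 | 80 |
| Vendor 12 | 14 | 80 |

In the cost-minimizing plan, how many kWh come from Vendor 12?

Fill from the cheapest source first.
Take 220 from Vendor 8 at 3 → need 200 more.
Vendor J (12): use full 130 → 70 kWh to go.
Vendor 12 (14): take the remaining 70 → done.
Vendor B, Vendor Y, Vendor 2: unused.

70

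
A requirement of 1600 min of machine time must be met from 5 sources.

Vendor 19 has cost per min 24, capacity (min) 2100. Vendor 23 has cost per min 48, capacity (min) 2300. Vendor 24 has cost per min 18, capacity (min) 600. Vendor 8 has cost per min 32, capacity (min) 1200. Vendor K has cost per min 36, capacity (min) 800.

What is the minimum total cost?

Fill from the cheapest source first.
Vendor 24 (18): use full 600 → 1000 min to go.
Vendor 19 at 24: take 1000 of its 2100 → requirement met.
Vendor 8, Vendor K, Vendor 23: unused.
Cost = 600×18 + 1000×24 = 34800.

34800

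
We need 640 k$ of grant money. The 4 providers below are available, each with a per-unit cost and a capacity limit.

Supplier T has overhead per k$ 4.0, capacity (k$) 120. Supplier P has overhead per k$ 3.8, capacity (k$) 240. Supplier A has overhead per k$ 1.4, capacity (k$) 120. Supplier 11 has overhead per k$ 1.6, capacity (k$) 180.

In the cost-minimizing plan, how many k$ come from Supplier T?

100

Cheapest first:
Supplier A (1.4): use full 120 ; 520 k$ to go.
Take 180 from Supplier 11 at 1.6 ; need 340 more.
Take 240 from Supplier P at 3.8 ; need 100 more.
Supplier T at 4.0: take 100 of its 120 ; requirement met.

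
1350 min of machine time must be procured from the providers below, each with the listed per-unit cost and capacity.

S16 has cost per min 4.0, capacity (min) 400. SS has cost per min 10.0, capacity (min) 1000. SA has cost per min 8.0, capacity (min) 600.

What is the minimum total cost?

Cheapest first:
S16 (4.0): use full 400 — 950 min to go.
SA at 8.0: take all 600 min — 350 still needed.
SS at 10.0: take 350 of its 1000 — requirement met.
Cost = 400×4.0 + 600×8.0 + 350×10.0 = 9900.

9900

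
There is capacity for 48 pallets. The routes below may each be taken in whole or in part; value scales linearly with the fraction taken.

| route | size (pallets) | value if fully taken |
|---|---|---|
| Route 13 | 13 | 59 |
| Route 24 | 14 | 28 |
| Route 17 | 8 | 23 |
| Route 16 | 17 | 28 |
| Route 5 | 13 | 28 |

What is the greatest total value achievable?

Rank by value-to-size ratio: Route 13 59/13≈4.54, Route 17 23/8≈2.88, Route 5 28/13≈2.15, Route 24 28/14≈2, Route 16 28/17≈1.65.
All 13 pallets of Route 13 fit (value 59) — 35 remain.
Route 17: take in full, 8 pallets for value 23 — 27 left.
Take all of Route 5 (13 pallets, value 28) — 14 pallets left.
Route 24: take in full, 14 pallets for value 28 — 0 left.
Total value = 138.

138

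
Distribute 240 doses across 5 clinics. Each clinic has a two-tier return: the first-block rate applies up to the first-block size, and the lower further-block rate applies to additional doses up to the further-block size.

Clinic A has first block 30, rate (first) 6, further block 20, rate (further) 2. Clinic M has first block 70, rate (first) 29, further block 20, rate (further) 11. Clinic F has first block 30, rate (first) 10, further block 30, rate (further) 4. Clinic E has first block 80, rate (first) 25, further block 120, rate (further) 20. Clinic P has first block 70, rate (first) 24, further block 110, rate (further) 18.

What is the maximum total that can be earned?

6110

Rank every tier by rate: Clinic M/T1 29 > Clinic E/T1 25 > Clinic P/T1 24 > Clinic E/T2 20 > Clinic P/T2 18 > Clinic M/T2 11 > Clinic F/T1 10 > Clinic A/T1 6 > Clinic F/T2 4 > Clinic A/T2 2.
Clinic M/T1 (29): +70 → 170 left.
Fill Clinic E T1 block (80 at 25) → 90 left.
Clinic P T1 at 24: fill all 70 → 20 left.
Clinic E T2 at 20: only 20 left, fill 20.
Total = 29×70 + 25×80 + 24×70 + 20×20 = 6110.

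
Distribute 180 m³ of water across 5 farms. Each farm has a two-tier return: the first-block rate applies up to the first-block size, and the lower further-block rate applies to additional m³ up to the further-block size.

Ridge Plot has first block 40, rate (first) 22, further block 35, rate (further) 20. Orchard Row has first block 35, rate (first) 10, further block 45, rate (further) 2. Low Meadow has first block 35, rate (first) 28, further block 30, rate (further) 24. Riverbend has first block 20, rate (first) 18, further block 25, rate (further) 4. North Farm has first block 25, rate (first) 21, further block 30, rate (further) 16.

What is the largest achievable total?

4075

Rank every tier by rate: Low Meadow/T1 28 > Low Meadow/T2 24 > Ridge Plot/T1 22 > North Farm/T1 21 > Ridge Plot/T2 20 > Riverbend/T1 18 > North Farm/T2 16 > Orchard Row/T1 10 > Riverbend/T2 4 > Orchard Row/T2 2.
Low Meadow T1 at 28: fill all 35 — 145 left.
Low Meadow/T2 (24): +30 — 115 left.
Fill Ridge Plot T1 block (40 at 22) — 75 left.
North Farm T1 at 21: fill all 25 — 50 left.
Ridge Plot T2 at 20: fill all 35 — 15 left.
15 remain; put them into Riverbend T1 at 18.
Total = 28×35 + 24×30 + 22×40 + 21×25 + 20×35 + 18×15 = 4075.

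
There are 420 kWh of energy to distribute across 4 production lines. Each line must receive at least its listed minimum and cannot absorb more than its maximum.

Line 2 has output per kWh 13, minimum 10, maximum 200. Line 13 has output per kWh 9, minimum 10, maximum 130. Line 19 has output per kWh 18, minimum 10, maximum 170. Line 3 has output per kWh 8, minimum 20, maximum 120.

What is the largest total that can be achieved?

6090

Meeting every minimum uses 10+10+10+20 = 50 kWh, leaving 370.
Rank by output per kWh: Line 19 18 > Line 2 13 > Line 13 9 > Line 3 8.
Line 19: +160 to 170 (cap) — 210 left.
Line 2: +190 to 200 (cap) — 20 left.
Line 13 has room for 120 more but only 20 remain, so it gets 30.
Total = 13×200 + 9×30 + 18×170 + 8×20 = 6090.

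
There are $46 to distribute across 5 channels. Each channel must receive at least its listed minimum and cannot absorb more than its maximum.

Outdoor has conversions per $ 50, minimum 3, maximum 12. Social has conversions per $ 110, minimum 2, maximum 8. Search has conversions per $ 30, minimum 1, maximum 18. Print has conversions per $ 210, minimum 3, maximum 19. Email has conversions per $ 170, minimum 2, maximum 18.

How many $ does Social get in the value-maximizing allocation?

Meeting every minimum uses 3+2+1+3+2 = 11 $, leaving 35.
Rank by conversions per $: Print 210 > Email 170 > Social 110 > Outdoor 50 > Search 30.
Give Print 16 more to hit its cap of 19 — 19 left.
Email takes 16 more to reach its cap of 18 — 3 left.
Only 3 left; Social takes them to reach 5.

5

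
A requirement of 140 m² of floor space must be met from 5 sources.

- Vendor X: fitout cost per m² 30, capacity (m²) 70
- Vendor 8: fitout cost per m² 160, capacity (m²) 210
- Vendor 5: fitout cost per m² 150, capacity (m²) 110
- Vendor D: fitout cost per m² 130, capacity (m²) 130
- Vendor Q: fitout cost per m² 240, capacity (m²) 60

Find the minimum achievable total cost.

Use sources in increasing cost order.
Vendor X (30): use full 70 — 70 m² to go.
Vendor D (130): take the remaining 70 — done.
Vendor 5, Vendor 8, Vendor Q: unused.
Cost = 70×30 + 70×130 = 11200.

11200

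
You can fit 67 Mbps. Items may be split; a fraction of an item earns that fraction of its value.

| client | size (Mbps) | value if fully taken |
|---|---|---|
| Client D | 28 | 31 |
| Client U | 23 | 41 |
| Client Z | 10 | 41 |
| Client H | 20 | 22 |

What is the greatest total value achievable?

119.6

Best value per unit of size first: Client Z 41/10≈4.1, Client U 41/23≈1.78, Client D 31/28≈1.11, Client H 22/20≈1.1.
All 10 Mbps of Client Z fit (value 41) ; 57 remain.
All 23 Mbps of Client U fit (value 41) ; 34 remain.
Take all of Client D (28 Mbps, value 31) ; 6 Mbps left.
Only 6 Mbps remain; take 6/20 of Client H for value 22×6/20 = 6.6.
Total value = 119.6.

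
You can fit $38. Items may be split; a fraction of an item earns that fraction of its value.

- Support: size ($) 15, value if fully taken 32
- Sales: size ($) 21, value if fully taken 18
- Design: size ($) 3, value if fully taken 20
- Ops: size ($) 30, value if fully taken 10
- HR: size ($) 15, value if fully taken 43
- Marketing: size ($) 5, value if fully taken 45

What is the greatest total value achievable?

140

Rank by value-to-size ratio: Marketing 45/5≈9, Design 20/3≈6.67, HR 43/15≈2.87, Support 32/15≈2.13, Sales 18/21≈0.857, Ops 10/30≈0.333.
All 5 $ of Marketing fit (value 45) → 33 remain.
Take all of Design (3 $, value 20) → 30 $ left.
Take all of HR (15 $, value 43) → 15 $ left.
All 15 $ of Support fit (value 32) → 0 remain.
Total value = 140.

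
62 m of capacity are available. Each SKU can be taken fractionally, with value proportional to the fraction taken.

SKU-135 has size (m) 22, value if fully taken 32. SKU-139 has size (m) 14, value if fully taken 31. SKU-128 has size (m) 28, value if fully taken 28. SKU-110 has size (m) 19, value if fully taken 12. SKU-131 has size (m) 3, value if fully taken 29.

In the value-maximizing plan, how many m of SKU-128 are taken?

Best value per unit of size first: SKU-131 29/3≈9.67, SKU-139 31/14≈2.21, SKU-135 32/22≈1.45, SKU-128 28/28≈1, SKU-110 12/19≈0.632.
SKU-131: take in full, 3 m for value 29 ; 59 left.
SKU-139: take in full, 14 m for value 31 ; 45 left.
Take all of SKU-135 (22 m, value 32) ; 23 m left.
Fill the last 23 m with part of SKU-128: 23/28 of it earns 23.

23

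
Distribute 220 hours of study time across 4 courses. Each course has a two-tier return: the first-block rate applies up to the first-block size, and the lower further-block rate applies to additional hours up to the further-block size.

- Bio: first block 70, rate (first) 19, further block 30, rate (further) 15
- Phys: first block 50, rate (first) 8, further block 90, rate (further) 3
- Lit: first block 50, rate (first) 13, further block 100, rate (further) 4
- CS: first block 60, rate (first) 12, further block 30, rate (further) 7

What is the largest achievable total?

Rank every tier by rate: Bio/tier1 19 > Bio/tier2 15 > Lit/tier1 13 > CS/tier1 12 > Phys/tier1 8 > CS/tier2 7 > Lit/tier2 4 > Phys/tier2 3.
Fill Bio tier1 block (70 at 19) — 150 left.
Bio/tier2 (15): +30 — 120 left.
Lit/tier1 (13): +50 — 70 left.
CS/tier1 (12): +60 — 10 left.
Phys/tier1: +10 of 50 at 8; pool empty.
Total = 19×70 + 15×30 + 13×50 + 12×60 + 8×10 = 3230.

3230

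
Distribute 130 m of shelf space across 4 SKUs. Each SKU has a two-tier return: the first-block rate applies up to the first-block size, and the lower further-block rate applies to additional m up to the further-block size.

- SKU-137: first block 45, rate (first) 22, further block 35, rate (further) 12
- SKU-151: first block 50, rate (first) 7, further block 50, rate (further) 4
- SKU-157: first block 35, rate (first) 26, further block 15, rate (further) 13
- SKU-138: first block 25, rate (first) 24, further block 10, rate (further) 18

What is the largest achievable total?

2875

Order all 8 blocks by rate: SKU-157/first 26 > SKU-138/first 24 > SKU-137/first 22 > SKU-138/second 18 > SKU-157/second 13 > SKU-137/second 12 > SKU-151/first 7 > SKU-151/second 4.
SKU-157 first at 26: fill all 35 — 95 left.
SKU-138/first (24): +25 — 70 left.
SKU-137/first (22): +45 — 25 left.
Fill SKU-138 second block (10 at 18) — 15 left.
Fill SKU-157 second block (15 at 13) — 0 left.
Total = 26×35 + 24×25 + 22×45 + 18×10 + 13×15 = 2875.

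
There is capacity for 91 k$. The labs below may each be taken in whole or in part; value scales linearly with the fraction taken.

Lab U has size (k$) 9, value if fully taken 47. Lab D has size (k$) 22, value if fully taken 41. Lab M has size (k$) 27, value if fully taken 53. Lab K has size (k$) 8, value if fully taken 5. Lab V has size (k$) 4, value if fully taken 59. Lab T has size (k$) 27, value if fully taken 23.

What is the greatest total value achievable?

Rank by value-to-size ratio: Lab V 59/4≈14.8, Lab U 47/9≈5.22, Lab M 53/27≈1.96, Lab D 41/22≈1.86, Lab T 23/27≈0.852, Lab K 5/8≈0.625.
Lab V: take in full, 4 k$ for value 59 ; 87 left.
Take all of Lab U (9 k$, value 47) ; 78 k$ left.
Take all of Lab M (27 k$, value 53) ; 51 k$ left.
All 22 k$ of Lab D fit (value 41) ; 29 remain.
Lab T: take in full, 27 k$ for value 23 ; 2 left.
2 k$ left: a 2/8 share of Lab K gives 5×2/8 = 1.25.
Total value = 224.25.

224.25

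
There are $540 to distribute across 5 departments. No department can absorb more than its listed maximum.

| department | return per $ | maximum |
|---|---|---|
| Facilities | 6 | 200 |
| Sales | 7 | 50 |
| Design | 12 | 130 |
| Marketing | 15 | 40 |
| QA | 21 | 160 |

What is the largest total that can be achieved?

Highest return per $ first: QA 21 > Marketing 15 > Design 12 > Sales 7 > Facilities 6.
Give QA 160 to hit its cap of 160 → 380 left.
Marketing: +40 to 40 (cap) → 340 left.
Give Design 130 to hit its cap of 130 → 210 left.
Sales takes 50 to reach its cap of 50 → 160 left.
Facilities has room for 200 but only 160 remain, so it gets 160.
Total = 6×160 + 7×50 + 12×130 + 15×40 + 21×160 = 6830.

6830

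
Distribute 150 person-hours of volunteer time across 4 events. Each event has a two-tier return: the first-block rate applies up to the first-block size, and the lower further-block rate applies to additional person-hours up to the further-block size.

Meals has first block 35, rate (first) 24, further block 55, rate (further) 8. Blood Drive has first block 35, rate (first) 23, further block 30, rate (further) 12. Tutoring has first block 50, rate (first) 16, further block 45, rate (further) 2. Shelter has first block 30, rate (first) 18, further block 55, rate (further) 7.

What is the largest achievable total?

2985

Rank every tier by rate: Meals/T1 24 > Blood Drive/T1 23 > Shelter/T1 18 > Tutoring/T1 16 > Blood Drive/T2 12 > Meals/T2 8 > Shelter/T2 7 > Tutoring/T2 2.
Meals T1 at 24: fill all 35 → 115 left.
Fill Blood Drive T1 block (35 at 23) → 80 left.
Fill Shelter T1 block (30 at 18) → 50 left.
Tutoring T1 at 16: fill all 50 → 0 left.
Total = 24×35 + 23×35 + 18×30 + 16×50 = 2985.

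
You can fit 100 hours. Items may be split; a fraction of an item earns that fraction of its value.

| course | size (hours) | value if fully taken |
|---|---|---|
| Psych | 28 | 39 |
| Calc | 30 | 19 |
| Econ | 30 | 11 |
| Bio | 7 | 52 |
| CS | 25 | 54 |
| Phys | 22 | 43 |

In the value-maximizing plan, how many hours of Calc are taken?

18

Rank by value-to-size ratio: Bio 52/7≈7.43, CS 54/25≈2.16, Phys 43/22≈1.95, Psych 39/28≈1.39, Calc 19/30≈0.633, Econ 11/30≈0.367.
All 7 hours of Bio fit (value 52) — 93 remain.
Take all of CS (25 hours, value 54) — 68 hours left.
All 22 hours of Phys fit (value 43) — 46 remain.
Psych: take in full, 28 hours for value 39 — 18 left.
18 hours left: a 18/30 share of Calc gives 19×18/30 = 11.4.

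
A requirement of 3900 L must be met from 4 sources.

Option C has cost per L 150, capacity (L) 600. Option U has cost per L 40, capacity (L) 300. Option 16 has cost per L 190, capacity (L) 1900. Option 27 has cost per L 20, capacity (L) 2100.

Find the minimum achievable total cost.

315000

Fill from the cheapest source first.
Option 27 (20): use full 2100 — 1800 L to go.
Take 300 from Option U at 40 — need 1500 more.
Take 600 from Option C at 150 — need 900 more.
Option 16 at 190: take 900 of its 1900 — requirement met.
Cost = 2100×20 + 300×40 + 600×150 + 900×190 = 315000.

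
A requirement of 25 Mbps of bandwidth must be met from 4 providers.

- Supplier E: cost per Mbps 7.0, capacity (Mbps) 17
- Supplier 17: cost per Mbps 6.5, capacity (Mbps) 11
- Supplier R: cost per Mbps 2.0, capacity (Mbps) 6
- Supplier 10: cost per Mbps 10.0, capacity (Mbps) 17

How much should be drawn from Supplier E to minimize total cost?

Fill from the cheapest provider first.
Supplier R at 2.0: take all 6 Mbps ; 19 still needed.
Supplier 17 (6.5): use full 11 ; 8 Mbps to go.
Take 8 from Supplier E at 7.0 to finish.
Supplier 10: unused.

8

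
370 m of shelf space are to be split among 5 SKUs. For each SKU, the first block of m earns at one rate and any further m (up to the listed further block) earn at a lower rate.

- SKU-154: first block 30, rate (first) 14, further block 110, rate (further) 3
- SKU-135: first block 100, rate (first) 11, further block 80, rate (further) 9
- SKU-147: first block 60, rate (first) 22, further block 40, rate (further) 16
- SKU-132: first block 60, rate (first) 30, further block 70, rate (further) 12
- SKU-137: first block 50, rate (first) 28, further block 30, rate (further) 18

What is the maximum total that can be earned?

Rank every tier by rate: SKU-132/tier1 30 > SKU-137/tier1 28 > SKU-147/tier1 22 > SKU-137/tier2 18 > SKU-147/tier2 16 > SKU-154/tier1 14 > SKU-132/tier2 12 > SKU-135/tier1 11 > SKU-135/tier2 9 > SKU-154/tier2 3.
SKU-132/tier1 (30): +60 → 310 left.
Fill SKU-137 tier1 block (50 at 28) → 260 left.
SKU-147 tier1 at 22: fill all 60 → 200 left.
SKU-137 tier2 at 18: fill all 30 → 170 left.
SKU-147 tier2 at 16: fill all 40 → 130 left.
SKU-154/tier1 (14): +30 → 100 left.
Fill SKU-132 tier2 block (70 at 12) → 30 left.
SKU-135/tier1: +30 of 100 at 11; pool empty.
Total = 30×60 + 28×50 + 22×60 + 18×30 + 16×40 + 14×30 + 12×70 + 11×30 = 7290.

7290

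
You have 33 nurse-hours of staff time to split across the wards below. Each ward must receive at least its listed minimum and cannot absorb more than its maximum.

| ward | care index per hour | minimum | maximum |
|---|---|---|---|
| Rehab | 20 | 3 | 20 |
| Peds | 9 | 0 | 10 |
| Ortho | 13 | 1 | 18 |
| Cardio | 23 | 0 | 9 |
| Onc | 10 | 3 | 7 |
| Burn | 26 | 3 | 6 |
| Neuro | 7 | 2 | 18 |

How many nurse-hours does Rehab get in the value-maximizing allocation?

Meeting every minimum uses 3+0+1+0+3+3+2 = 12 nurse-hours, leaving 21.
Order the wards by care index per hour: Burn 26 > Cardio 23 > Rehab 20 > Ortho 13 > Onc 10 > Peds 9 > Neuro 7.
Give Burn 3 more to hit its cap of 6 ; 18 left.
Cardio: +9 to 9 (cap) ; 9 left.
Rehab has room for 17 more but only 9 remain, so it gets 12.

12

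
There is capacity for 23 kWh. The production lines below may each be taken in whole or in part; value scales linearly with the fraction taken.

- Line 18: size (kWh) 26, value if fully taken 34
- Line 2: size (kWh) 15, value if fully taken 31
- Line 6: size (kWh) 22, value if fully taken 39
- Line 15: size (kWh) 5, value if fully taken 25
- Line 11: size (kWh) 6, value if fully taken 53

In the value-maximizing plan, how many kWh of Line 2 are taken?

Best value per unit of size first: Line 11 53/6≈8.83, Line 15 25/5≈5, Line 2 31/15≈2.07, Line 6 39/22≈1.77, Line 18 34/26≈1.31.
All 6 kWh of Line 11 fit (value 53) ; 17 remain.
All 5 kWh of Line 15 fit (value 25) ; 12 remain.
Fill the last 12 kWh with part of Line 2: 12/15 of it earns 24.8.

12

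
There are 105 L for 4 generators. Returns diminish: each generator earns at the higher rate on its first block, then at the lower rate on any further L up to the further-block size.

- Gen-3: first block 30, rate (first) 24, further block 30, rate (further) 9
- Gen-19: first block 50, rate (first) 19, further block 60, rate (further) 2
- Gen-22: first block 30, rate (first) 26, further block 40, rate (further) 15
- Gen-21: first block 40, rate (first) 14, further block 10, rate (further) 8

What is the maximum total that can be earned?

2355

Order all 8 blocks by rate: Gen-22/T1 26 > Gen-3/T1 24 > Gen-19/T1 19 > Gen-22/T2 15 > Gen-21/T1 14 > Gen-3/T2 9 > Gen-21/T2 8 > Gen-19/T2 2.
Gen-22/T1 (26): +30 ; 75 left.
Gen-3 T1 at 24: fill all 30 ; 45 left.
45 remain; put them into Gen-19 T1 at 19.
Total = 26×30 + 24×30 + 19×45 = 2355.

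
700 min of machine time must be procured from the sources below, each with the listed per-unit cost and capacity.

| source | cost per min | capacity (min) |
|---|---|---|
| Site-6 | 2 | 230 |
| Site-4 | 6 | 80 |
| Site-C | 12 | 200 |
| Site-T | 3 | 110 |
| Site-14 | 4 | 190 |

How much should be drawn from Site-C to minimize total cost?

90

Use sources in increasing cost order.
Take 230 from Site-6 at 2 → need 470 more.
Site-T (3): use full 110 → 360 min to go.
Site-14 (4): use full 190 → 170 min to go.
Take 80 from Site-4 at 6 → need 90 more.
Take 90 from Site-C at 12 to finish.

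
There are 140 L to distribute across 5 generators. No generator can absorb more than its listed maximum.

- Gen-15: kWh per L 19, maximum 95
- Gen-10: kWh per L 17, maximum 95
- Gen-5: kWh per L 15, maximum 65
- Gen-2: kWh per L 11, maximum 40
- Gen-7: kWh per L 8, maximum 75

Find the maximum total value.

Rank by kWh per L: Gen-15 19 > Gen-10 17 > Gen-5 15 > Gen-2 11 > Gen-7 8.
Gen-15: +95 to 95 (cap) — 45 left.
Gen-10 has room for 95 but only 45 remain, so it gets 45.
Total = 19×95 + 17×45 = 2570.

2570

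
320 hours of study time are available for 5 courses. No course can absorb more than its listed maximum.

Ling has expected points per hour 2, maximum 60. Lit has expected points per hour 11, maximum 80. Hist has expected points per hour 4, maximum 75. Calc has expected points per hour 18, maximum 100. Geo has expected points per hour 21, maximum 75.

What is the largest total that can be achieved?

4515

Rank by expected points per hour: Geo 21 > Calc 18 > Lit 11 > Hist 4 > Ling 2.
Give Geo 75 to hit its cap of 75 → 245 left.
Calc: +100 to 100 (cap) → 145 left.
Lit: +80 to 80 (cap) → 65 left.
Hist has room for 75 but only 65 remain, so it gets 65.
Total = 11×80 + 4×65 + 18×100 + 21×75 = 4515.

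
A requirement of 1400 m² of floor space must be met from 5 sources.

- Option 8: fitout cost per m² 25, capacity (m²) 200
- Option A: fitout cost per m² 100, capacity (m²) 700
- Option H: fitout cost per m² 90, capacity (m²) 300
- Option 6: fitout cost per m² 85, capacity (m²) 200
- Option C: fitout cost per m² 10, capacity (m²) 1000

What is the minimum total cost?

32000

Use sources in increasing cost order.
Option C at 10: take all 1000 m² → 400 still needed.
Take 200 from Option 8 at 25 → need 200 more.
Option 6 (85): use full 200 → 0 m² to go.
Option H, Option A: unused.
Cost = 1000×10 + 200×25 + 200×85 = 32000.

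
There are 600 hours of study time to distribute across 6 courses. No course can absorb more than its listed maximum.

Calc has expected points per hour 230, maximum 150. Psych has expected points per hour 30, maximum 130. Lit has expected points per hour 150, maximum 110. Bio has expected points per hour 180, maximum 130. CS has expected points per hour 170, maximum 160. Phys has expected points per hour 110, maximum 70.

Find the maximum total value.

Highest expected points per hour first: Calc 230 > Bio 180 > CS 170 > Lit 150 > Phys 110 > Psych 30.
Calc: +150 to 150 (cap) → 450 left.
Bio: +130 to 130 (cap) → 320 left.
CS: +160 to 160 (cap) → 160 left.
Lit: +110 to 110 (cap) → 50 left.
Only 50 left; Phys takes them to reach 50.
Total = 230×150 + 150×110 + 180×130 + 170×160 + 110×50 = 107100.

107100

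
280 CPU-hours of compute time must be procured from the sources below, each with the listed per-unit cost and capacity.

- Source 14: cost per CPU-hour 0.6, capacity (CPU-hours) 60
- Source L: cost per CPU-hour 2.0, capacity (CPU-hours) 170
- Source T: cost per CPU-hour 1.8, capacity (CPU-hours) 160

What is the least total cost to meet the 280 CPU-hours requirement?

444

Fill from the cheapest source first.
Take 60 from Source 14 at 0.6 — need 220 more.
Take 160 from Source T at 1.8 — need 60 more.
Take 60 from Source L at 2.0 to finish.
Cost = 60×0.6 + 160×1.8 + 60×2.0 = 444.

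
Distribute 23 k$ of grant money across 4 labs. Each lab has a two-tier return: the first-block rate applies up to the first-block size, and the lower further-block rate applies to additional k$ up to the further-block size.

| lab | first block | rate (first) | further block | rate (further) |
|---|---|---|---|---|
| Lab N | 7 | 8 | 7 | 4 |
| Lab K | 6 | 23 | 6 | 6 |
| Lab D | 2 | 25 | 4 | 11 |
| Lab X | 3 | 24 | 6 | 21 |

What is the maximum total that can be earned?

446

Treat each block as its own option and order by rate: Lab D/first 25 > Lab X/first 24 > Lab K/first 23 > Lab X/second 21 > Lab D/second 11 > Lab N/first 8 > Lab K/second 6 > Lab N/second 4.
Lab D/first (25): +2 → 21 left.
Fill Lab X first block (3 at 24) → 18 left.
Lab K first at 23: fill all 6 → 12 left.
Lab X/second (21): +6 → 6 left.
Lab D second at 11: fill all 4 → 2 left.
2 remain; put them into Lab N first at 8.
Total = 25×2 + 24×3 + 23×6 + 21×6 + 11×4 + 8×2 = 446.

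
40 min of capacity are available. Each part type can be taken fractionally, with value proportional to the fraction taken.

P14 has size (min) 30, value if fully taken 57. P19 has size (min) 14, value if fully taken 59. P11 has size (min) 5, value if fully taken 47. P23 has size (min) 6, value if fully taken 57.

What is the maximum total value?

191.5

Best value per unit of size first: P23 57/6≈9.5, P11 47/5≈9.4, P19 59/14≈4.21, P14 57/30≈1.9.
Take all of P23 (6 min, value 57) ; 34 min left.
Take all of P11 (5 min, value 47) ; 29 min left.
Take all of P19 (14 min, value 59) ; 15 min left.
Fill the last 15 min with part of P14: 15/30 of it earns 28.5.
Total value = 191.5.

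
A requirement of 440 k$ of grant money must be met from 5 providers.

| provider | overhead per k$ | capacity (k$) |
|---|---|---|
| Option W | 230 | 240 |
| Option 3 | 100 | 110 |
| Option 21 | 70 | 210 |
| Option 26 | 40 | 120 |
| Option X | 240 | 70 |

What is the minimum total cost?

30500

Fill from the cheapest provider first.
Take 120 from Option 26 at 40 → need 320 more.
Option 21 at 70: take all 210 k$ → 110 still needed.
Take 110 from Option 3 at 100 → need 0 more.
Option W, Option X: unused.
Cost = 120×40 + 210×70 + 110×100 = 30500.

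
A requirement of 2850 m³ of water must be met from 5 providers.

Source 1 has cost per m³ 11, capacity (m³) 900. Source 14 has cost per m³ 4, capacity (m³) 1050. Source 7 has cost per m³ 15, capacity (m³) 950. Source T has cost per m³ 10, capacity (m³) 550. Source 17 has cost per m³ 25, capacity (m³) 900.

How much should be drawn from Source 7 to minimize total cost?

350

Cheapest first:
Source 14 (4): use full 1050 ; 1800 m³ to go.
Take 550 from Source T at 10 ; need 1250 more.
Source 1 (11): use full 900 ; 350 m³ to go.
Source 7 at 15: take 350 of its 950 ; requirement met.
Source 17: unused.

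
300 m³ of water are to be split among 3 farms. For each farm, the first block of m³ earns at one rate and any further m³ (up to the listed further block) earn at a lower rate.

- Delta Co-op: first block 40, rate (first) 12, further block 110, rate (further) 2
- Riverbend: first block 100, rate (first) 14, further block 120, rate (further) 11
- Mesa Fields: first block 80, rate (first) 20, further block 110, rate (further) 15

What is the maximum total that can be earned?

4770

Treat each block as its own option and order by rate: Mesa Fields/tier1 20 > Mesa Fields/tier2 15 > Riverbend/tier1 14 > Delta Co-op/tier1 12 > Riverbend/tier2 11 > Delta Co-op/tier2 2.
Fill Mesa Fields tier1 block (80 at 20) ; 220 left.
Mesa Fields tier2 at 15: fill all 110 ; 110 left.
Riverbend tier1 at 14: fill all 100 ; 10 left.
Delta Co-op/tier1: +10 of 40 at 12; pool empty.
Total = 20×80 + 15×110 + 14×100 + 12×10 = 4770.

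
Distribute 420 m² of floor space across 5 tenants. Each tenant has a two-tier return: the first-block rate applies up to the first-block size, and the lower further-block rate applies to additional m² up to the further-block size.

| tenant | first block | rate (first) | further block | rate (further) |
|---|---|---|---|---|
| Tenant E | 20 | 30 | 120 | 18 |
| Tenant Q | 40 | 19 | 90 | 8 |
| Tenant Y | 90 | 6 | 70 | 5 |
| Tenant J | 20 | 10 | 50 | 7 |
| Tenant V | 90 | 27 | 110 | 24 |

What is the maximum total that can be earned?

Order all 10 blocks by rate: Tenant E/first 30 > Tenant V/first 27 > Tenant V/second 24 > Tenant Q/first 19 > Tenant E/second 18 > Tenant J/first 10 > Tenant Q/second 8 > Tenant J/second 7 > Tenant Y/first 6 > Tenant Y/second 5.
Fill Tenant E first block (20 at 30) → 400 left.
Fill Tenant V first block (90 at 27) → 310 left.
Tenant V/second (24): +110 → 200 left.
Tenant Q first at 19: fill all 40 → 160 left.
Tenant E/second (18): +120 → 40 left.
Tenant J/first (10): +20 → 20 left.
20 remain; put them into Tenant Q second at 8.
Total = 30×20 + 27×90 + 24×110 + 19×40 + 18×120 + 10×20 + 8×20 = 8950.

8950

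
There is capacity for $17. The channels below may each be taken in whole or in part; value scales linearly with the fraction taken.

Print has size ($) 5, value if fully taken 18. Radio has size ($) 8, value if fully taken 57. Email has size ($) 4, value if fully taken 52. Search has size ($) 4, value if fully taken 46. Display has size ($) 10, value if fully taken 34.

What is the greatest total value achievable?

158.6

Best value per unit of size first: Email 52/4≈13, Search 46/4≈11.5, Radio 57/8≈7.12, Print 18/5≈3.6, Display 34/10≈3.4.
Email: take in full, 4 $ for value 52 ; 13 left.
All 4 $ of Search fit (value 46) ; 9 remain.
Take all of Radio (8 $, value 57) ; 1 $ left.
Fill the last 1 $ with part of Print: 1/5 of it earns 3.6.
Total value = 158.6.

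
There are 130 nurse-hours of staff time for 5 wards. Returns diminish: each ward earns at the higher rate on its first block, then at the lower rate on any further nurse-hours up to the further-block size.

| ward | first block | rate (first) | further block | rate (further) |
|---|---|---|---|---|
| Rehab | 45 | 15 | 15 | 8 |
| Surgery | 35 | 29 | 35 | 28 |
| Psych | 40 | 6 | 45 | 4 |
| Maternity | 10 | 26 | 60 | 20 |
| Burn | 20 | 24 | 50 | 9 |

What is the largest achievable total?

3335

Order all 10 blocks by rate: Surgery/tier1 29 > Surgery/tier2 28 > Maternity/tier1 26 > Burn/tier1 24 > Maternity/tier2 20 > Rehab/tier1 15 > Burn/tier2 9 > Rehab/tier2 8 > Psych/tier1 6 > Psych/tier2 4.
Surgery/tier1 (29): +35 — 95 left.
Fill Surgery tier2 block (35 at 28) — 60 left.
Maternity/tier1 (26): +10 — 50 left.
Fill Burn tier1 block (20 at 24) — 30 left.
Maternity/tier2: +30 of 60 at 20; pool empty.
Total = 29×35 + 28×35 + 26×10 + 24×20 + 20×30 = 3335.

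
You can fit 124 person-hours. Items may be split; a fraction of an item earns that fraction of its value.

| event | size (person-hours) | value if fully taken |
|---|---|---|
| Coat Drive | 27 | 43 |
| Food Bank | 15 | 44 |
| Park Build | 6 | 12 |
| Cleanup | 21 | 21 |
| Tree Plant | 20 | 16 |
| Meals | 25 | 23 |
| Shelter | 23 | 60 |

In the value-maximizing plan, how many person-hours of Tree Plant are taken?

Rank by value-to-size ratio: Food Bank 44/15≈2.93, Shelter 60/23≈2.61, Park Build 12/6≈2, Coat Drive 43/27≈1.59, Cleanup 21/21≈1, Meals 23/25≈0.92, Tree Plant 16/20≈0.8.
Food Bank: take in full, 15 person-hours for value 44 — 109 left.
Take all of Shelter (23 person-hours, value 60) — 86 person-hours left.
Park Build: take in full, 6 person-hours for value 12 — 80 left.
Coat Drive: take in full, 27 person-hours for value 43 — 53 left.
All 21 person-hours of Cleanup fit (value 21) — 32 remain.
All 25 person-hours of Meals fit (value 23) — 7 remain.
7 person-hours left: a 7/20 share of Tree Plant gives 16×7/20 = 5.6.

7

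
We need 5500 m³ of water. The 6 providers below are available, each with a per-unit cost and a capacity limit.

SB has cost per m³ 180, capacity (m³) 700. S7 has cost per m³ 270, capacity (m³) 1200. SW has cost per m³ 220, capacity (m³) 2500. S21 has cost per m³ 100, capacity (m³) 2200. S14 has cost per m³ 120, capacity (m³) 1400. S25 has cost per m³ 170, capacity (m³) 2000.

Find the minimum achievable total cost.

Use providers in increasing cost order.
S21 (100): use full 2200 — 3300 m³ to go.
S14 at 120: take all 1400 m³ — 1900 still needed.
S25 at 170: take 1900 of its 2000 — requirement met.
SB, SW, S7: unused.
Cost = 2200×100 + 1400×120 + 1900×170 = 711000.

711000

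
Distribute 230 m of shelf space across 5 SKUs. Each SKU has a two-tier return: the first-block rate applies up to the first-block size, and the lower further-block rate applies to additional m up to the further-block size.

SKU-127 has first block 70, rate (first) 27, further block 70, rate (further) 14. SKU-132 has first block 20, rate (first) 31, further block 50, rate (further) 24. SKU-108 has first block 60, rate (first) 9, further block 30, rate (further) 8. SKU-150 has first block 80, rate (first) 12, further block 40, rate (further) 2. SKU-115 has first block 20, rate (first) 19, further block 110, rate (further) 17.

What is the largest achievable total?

Order all 10 blocks by rate: SKU-132/tier1 31 > SKU-127/tier1 27 > SKU-132/tier2 24 > SKU-115/tier1 19 > SKU-115/tier2 17 > SKU-127/tier2 14 > SKU-150/tier1 12 > SKU-108/tier1 9 > SKU-108/tier2 8 > SKU-150/tier2 2.
SKU-132 tier1 at 31: fill all 20 ; 210 left.
SKU-127 tier1 at 27: fill all 70 ; 140 left.
SKU-132/tier2 (24): +50 ; 90 left.
Fill SKU-115 tier1 block (20 at 19) ; 70 left.
70 remain; put them into SKU-115 tier2 at 17.
Total = 31×20 + 27×70 + 24×50 + 19×20 + 17×70 = 5280.

5280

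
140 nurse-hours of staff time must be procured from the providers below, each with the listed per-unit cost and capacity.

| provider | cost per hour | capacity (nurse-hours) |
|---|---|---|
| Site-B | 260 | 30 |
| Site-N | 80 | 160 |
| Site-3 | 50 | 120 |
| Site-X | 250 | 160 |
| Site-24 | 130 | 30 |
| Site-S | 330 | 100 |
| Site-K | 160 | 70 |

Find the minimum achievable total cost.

Use providers in increasing cost order.
Site-3 at 50: take all 120 nurse-hours ; 20 still needed.
Site-N (80): take the remaining 20 ; done.
Site-24, Site-K, Site-X, Site-B, Site-S: unused.
Cost = 120×50 + 20×80 = 7600.

7600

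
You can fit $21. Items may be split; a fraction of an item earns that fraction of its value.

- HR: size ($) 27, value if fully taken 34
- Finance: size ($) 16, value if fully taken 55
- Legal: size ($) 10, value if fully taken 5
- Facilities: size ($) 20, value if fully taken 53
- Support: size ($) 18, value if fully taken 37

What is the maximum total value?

Best value per unit of size first: Finance 55/16≈3.44, Facilities 53/20≈2.65, Support 37/18≈2.06, HR 34/27≈1.26, Legal 5/10≈0.5.
Finance: take in full, 16 $ for value 55 — 5 left.
Fill the last 5 $ with part of Facilities: 5/20 of it earns 13.25.
Total value = 68.25.

68.25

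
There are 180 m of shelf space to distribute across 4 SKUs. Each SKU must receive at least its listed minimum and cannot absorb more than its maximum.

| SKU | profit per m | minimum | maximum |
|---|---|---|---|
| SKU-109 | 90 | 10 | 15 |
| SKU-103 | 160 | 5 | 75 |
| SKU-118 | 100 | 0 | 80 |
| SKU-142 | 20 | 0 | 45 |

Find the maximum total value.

21550

Meeting every minimum uses 10+5+0+0 = 15 m, leaving 165.
Order the SKUs by profit per m: SKU-103 160 > SKU-118 100 > SKU-109 90 > SKU-142 20.
Give SKU-103 70 more to hit its cap of 75 ; 95 left.
SKU-118 takes 80 more to reach its cap of 80 ; 15 left.
Give SKU-109 5 more to hit its cap of 15 ; 10 left.
SKU-142 has room for 45 more but only 10 remain, so it gets 10.
Total = 90×15 + 160×75 + 100×80 + 20×10 = 21550.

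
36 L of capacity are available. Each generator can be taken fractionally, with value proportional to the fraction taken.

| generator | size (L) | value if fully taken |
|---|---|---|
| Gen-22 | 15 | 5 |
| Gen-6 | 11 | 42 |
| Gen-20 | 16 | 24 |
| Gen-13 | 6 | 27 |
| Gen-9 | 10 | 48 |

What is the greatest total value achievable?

Sort by value density: Gen-9 48/10≈4.8, Gen-13 27/6≈4.5, Gen-6 42/11≈3.82, Gen-20 24/16≈1.5, Gen-22 5/15≈0.333.
Gen-9: take in full, 10 L for value 48 → 26 left.
Take all of Gen-13 (6 L, value 27) → 20 L left.
All 11 L of Gen-6 fit (value 42) → 9 remain.
Fill the last 9 L with part of Gen-20: 9/16 of it earns 13.5.
Total value = 130.5.

130.5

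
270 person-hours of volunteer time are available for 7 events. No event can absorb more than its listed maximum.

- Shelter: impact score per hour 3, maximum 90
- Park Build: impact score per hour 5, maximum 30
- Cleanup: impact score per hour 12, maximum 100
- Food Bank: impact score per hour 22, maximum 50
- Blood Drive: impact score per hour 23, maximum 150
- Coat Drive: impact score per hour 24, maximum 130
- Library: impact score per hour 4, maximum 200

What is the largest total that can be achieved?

Rank by impact score per hour: Coat Drive 24 > Blood Drive 23 > Food Bank 22 > Cleanup 12 > Park Build 5 > Library 4 > Shelter 3.
Coat Drive takes 130 to reach its cap of 130 — 140 left.
Blood Drive: +140 (room for 150) → 140. Pool exhausted.
Total = 23×140 + 24×130 = 6340.

6340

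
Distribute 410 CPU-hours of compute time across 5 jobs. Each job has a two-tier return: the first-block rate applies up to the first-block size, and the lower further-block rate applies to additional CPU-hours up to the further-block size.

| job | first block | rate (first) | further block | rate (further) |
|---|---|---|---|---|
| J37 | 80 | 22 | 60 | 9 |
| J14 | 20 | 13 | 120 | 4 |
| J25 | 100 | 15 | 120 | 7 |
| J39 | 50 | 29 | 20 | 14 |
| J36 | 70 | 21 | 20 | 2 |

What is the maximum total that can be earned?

7330

Treat each block as its own option and order by rate: J39/tier1 29 > J37/tier1 22 > J36/tier1 21 > J25/tier1 15 > J39/tier2 14 > J14/tier1 13 > J37/tier2 9 > J25/tier2 7 > J14/tier2 4 > J36/tier2 2.
J39/tier1 (29): +50 — 360 left.
J37 tier1 at 22: fill all 80 — 280 left.
J36 tier1 at 21: fill all 70 — 210 left.
Fill J25 tier1 block (100 at 15) — 110 left.
J39 tier2 at 14: fill all 20 — 90 left.
J14 tier1 at 13: fill all 20 — 70 left.
J37/tier2 (9): +60 — 10 left.
J25 tier2 at 7: only 10 left, fill 10.
Total = 29×50 + 22×80 + 21×70 + 15×100 + 14×20 + 13×20 + 9×60 + 7×10 = 7330.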